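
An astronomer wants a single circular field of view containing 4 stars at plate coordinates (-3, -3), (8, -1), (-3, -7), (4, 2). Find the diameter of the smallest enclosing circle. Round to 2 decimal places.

12.53

The minimum enclosing circle of a finite set is fixed by two of the points (as a diameter) or three (as a circumcircle).
The farthest pair is (8, -1)–(-3, -7) with squared distance 157. The circle on this segment as diameter has centre (2.5, -4) and r² = 157/4 = 39.25.
Check (-3, -3): distance² to centre = 31.25 ≤ 39.25, so it lies inside.
All remaining points lie in this disk, and no smaller disk contains both endpoints, so this is the minimum enclosing circle.
Diameter = 2r = 2√(39.25) ≈ 12.53.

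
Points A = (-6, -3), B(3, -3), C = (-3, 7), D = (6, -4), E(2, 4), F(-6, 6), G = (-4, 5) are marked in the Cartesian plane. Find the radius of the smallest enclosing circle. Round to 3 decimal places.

A smallest enclosing disk is always determined by at most three of the input points on its boundary.
The farthest pair is D–F with squared distance 244. The circle on this segment as diameter has centre (0, 1) and r² = 244/4 = 61.
Check A: distance² to centre = 52 ≤ 61, so it lies inside.
All remaining points lie in this disk, and no smaller disk contains both endpoints, so this is the minimum enclosing circle.
r = √61 ≈ 7.810.

7.810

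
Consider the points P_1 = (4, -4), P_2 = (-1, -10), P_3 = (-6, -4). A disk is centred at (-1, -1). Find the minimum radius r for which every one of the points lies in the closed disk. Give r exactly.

9

The required radius is the distance from (-1, -1) to the farthest point.
Squared distances: 34, 81, 34.
Maximum is 81, attained at P_2.
r = √81 = 9.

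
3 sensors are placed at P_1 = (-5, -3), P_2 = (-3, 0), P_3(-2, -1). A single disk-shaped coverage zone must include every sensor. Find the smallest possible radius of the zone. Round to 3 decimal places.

1.838

Side lengths²: P_1P_2² = 13, P_1P_3² = 13, P_2P_3² = 2.
Since P_1P_3² = 13 < 13 + 2 = 15, the triangle is acute, so the smallest enclosing circle is the circumcircle.
Circumcentre = (-3.7, -1.7), r² = 3.38.
r = √(3.38) ≈ 1.838.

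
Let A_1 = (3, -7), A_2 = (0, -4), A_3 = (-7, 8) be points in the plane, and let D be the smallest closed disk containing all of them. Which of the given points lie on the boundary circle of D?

A_1, A_3

Side lengths²: A_1A_2² = 18, A_1A_3² = 325, A_2A_3² = 193.
Since A_1A_3² = 325 ≥ 193 + 18 = 211, the angle opposite A_1A_3 is not acute, so the smallest enclosing circle has A_1A_3 as diameter.
Centre = midpoint of A_1A_3 = (-2, 0.5), r² = 325/4 = 81.25.
The points at distance exactly r from the centre are A_1, A_3 — 2 points.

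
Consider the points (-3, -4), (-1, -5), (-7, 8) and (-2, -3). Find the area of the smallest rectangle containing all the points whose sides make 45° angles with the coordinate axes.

76

In coordinates u = x + y, v = x − y the rectangle is axis-aligned; the map (x,y)→(u,v) scales areas by 2.
u-values: -7, -6, 1, -5; range = 1 − (-7) = 8.
v-values: 1, 4, -15, 1; range = 4 − (-15) = 19.
Area = (8 × 19) / 2 = 76.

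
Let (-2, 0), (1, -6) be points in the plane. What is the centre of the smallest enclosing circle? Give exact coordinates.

The smallest circle enclosing two points has them as diameter endpoints.
Centre = midpoint = (-0.5, -3); r² = |(-2, 0)−(1, -6)|²/4 = 45/4 = 11.25.
Centre = (-0.5, -3).

(-0.5, -3)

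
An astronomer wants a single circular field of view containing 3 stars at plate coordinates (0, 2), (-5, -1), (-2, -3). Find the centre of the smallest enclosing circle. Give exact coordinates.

Call the three points A, B, C in the order given.
Side lengths²: AB² = 34, AC² = 29, BC² = 13.
Since AB² = 34 < 29 + 13 = 42, the triangle is acute, so the smallest enclosing circle is the circumcircle.
Circumcentre = (-83/38, -1/38), r² = 6409/722.
Centre = (-83/38, -1/38).

(-83/38, -1/38)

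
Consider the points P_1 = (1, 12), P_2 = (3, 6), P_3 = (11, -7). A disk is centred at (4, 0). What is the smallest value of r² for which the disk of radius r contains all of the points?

153

The required radius is the distance from (4, 0) to the farthest point.
Squared distances: 153, 37, 98.
Maximum is 153, attained at P_1.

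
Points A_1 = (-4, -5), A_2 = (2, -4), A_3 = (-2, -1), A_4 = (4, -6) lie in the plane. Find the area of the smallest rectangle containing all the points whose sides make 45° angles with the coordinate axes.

38.5

In coordinates u = x + y, v = x − y the rectangle is axis-aligned; the map (x,y)→(u,v) scales areas by 2.
u-values: -9, -2, -3, -2; range = -2 − (-9) = 7.
v-values: 1, 6, -1, 10; range = 10 − (-1) = 11.
Area = (7 × 11) / 2 = 38.5.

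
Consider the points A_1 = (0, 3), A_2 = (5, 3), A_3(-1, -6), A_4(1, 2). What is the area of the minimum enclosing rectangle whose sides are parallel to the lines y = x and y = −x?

60

In coordinates u = x + y, v = x − y the rectangle is axis-aligned; the map (x,y)→(u,v) scales areas by 2.
u-values: 3, 8, -7, 3; range = 8 − (-7) = 15.
v-values: -3, 2, 5, -1; range = 5 − (-3) = 8.
Area = (15 × 8) / 2 = 60.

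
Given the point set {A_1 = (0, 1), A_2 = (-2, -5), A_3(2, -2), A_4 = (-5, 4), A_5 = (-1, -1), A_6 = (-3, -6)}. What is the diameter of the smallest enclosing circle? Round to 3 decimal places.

10.380

The minimum enclosing circle is determined by three boundary points: A_3, A_4, A_6.
Their circumcentre is (-177/58, -47/58) with r² = 45305/1682.
The farthest remaining point A_2 is at distance² 31385/1682 ≤ 45305/1682.
Diameter = 2r = 2√(45305/1682) ≈ 10.380.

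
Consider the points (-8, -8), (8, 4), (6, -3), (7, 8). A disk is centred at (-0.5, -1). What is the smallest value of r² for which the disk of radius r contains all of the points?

137.25

The required radius is the distance from (-0.5, -1) to the farthest point.
Squared distances: 105.25, 97.25, 46.25, 137.25.
Maximum is 137.25, attained at (7, 8).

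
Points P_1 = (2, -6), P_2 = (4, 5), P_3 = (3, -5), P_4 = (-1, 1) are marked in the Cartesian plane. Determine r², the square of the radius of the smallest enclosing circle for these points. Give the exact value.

A smallest enclosing disk is always determined by at most three of the input points on its boundary.
The farthest pair is P_1–P_2 with squared distance 125. The circle on this segment as diameter has centre (3, -0.5) and r² = 125/4 = 31.25.
Check P_3: distance² to centre = 20.25 ≤ 31.25, so it lies inside.
All remaining points lie in this disk, and no smaller disk contains both endpoints, so this is the minimum enclosing circle.

31.25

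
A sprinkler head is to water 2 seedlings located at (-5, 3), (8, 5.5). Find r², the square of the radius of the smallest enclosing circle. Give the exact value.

43.8125

The smallest circle enclosing two points has them as diameter endpoints.
Centre = midpoint = (1.5, 4.25); r² = |(-5, 3)−(8, 5.5)|²/4 = 175.25/4 = 43.8125.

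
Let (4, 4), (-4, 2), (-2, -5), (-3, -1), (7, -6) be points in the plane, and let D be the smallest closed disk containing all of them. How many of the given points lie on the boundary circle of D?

A smallest enclosing disk is always determined by at most three of the input points on its boundary.
The farthest pair is (-4, 2)–(7, -6) with squared distance 185. The circle on this segment as diameter has centre (1.5, -2) and r² = 185/4 = 46.25.
Check (4, 4): distance² to centre = 42.25 ≤ 46.25, so it lies inside.
All remaining points lie in this disk, and no smaller disk contains both endpoints, so this is the minimum enclosing circle.
The points at distance exactly r from the centre are (-4, 2), (7, -6) — 2 points.

2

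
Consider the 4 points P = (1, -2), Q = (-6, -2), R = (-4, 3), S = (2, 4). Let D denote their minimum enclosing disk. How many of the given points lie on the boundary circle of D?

2

By Welzl's lemma the MEC is supported by two points (diametrically opposite) or three points (on a circumcircle).
The farthest pair is Q–S with squared distance 100. The circle on this segment as diameter has centre (-2, 1) and r² = 100/4 = 25.
Check P: distance² to centre = 18 ≤ 25, so it lies inside.
All remaining points lie in this disk, and no smaller disk contains both endpoints, so this is the minimum enclosing circle.
The points at distance exactly r from the centre are Q, S — 2 points.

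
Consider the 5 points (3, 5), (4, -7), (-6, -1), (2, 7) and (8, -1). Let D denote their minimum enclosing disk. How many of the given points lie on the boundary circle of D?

3

By Welzl's lemma the MEC is supported by two points (diametrically opposite) or three points (on a circumcircle).
The minimum enclosing circle is determined by three boundary points: (4, -7), (-6, -1), (2, 7).
Their circumcentre is (1.25, -0.25) with r² = 53.125.
The farthest remaining point (8, -1) is at distance² 46.125 ≤ 53.125.
The points at distance exactly r from the centre are (4, -7), (-6, -1), (2, 7) — 3 points.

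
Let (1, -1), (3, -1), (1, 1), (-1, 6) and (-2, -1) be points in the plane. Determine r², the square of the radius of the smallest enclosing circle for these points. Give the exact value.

A smallest enclosing disk is always determined by at most three of the input points on its boundary.
The minimum enclosing circle is determined by three boundary points: (3, -1), (-1, 6), (-2, -1).
Their circumcentre is (0.5, 31/14) with r² = 1625/98.
The farthest remaining point (1, -1) is at distance² 1037/98 ≤ 1625/98.

1625/98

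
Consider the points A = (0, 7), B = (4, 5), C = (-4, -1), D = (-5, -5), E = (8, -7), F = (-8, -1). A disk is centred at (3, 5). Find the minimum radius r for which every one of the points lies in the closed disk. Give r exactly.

The required radius is the distance from (3, 5) to the farthest point.
Squared distances: 13, 1, 85, 164, 169, 157.
Maximum is 169, attained at E.
r = √169 = 13.

13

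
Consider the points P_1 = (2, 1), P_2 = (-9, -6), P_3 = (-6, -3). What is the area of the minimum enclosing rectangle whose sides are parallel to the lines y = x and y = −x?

36

In coordinates u = x + y, v = x − y the rectangle is axis-aligned; the map (x,y)→(u,v) scales areas by 2.
u-values: 3, -15, -9; range = 3 − (-15) = 18.
v-values: 1, -3, -3; range = 1 − (-3) = 4.
Area = (18 × 4) / 2 = 36.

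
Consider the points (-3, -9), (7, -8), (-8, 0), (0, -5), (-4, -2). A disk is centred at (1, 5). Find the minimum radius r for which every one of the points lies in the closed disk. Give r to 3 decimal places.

14.560

The required radius is the distance from (1, 5) to the farthest point.
Squared distances: 212, 205, 106, 101, 74.
Maximum is 212, attained at (-3, -9).
r = √212 ≈ 14.560.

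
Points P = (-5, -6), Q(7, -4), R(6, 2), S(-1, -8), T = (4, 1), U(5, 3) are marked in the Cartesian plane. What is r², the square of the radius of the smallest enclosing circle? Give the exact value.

46.25

By Welzl's lemma the MEC is supported by two points (diametrically opposite) or three points (on a circumcircle).
The farthest pair is P–R with squared distance 185. The circle on this segment as diameter has centre (0.5, -2) and r² = 185/4 = 46.25.
Check Q: distance² to centre = 46.25 ≤ 46.25, so it lies inside.
All remaining points lie in this disk, and no smaller disk contains both endpoints, so this is the minimum enclosing circle.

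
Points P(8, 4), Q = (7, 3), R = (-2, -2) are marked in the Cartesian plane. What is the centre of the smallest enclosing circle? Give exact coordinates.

Side lengths²: PQ² = 2, PR² = 136, QR² = 106.
Since PR² = 136 ≥ 106 + 2 = 108, the angle opposite PR is not acute, so the smallest enclosing circle has PR as diameter.
Centre = midpoint of PR = (3, 1), r² = 136/4 = 34.
Centre = (3, 1).

(3, 1)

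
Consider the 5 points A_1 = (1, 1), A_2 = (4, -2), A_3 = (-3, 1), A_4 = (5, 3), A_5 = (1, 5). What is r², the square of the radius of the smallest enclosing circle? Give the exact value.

6409/361

By Welzl's lemma the MEC is supported by two points (diametrically opposite) or three points (on a circumcircle).
The minimum enclosing circle is determined by three boundary points: A_2, A_3, A_4.
Their circumcentre is (23/19, 22/19) with r² = 6409/361.
The farthest remaining point A_5 is at distance² 5345/361 ≤ 6409/361.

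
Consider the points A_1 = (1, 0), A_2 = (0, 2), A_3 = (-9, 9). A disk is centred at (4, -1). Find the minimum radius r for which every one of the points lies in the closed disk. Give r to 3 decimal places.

The required radius is the distance from (4, -1) to the farthest point.
Squared distances: 10, 25, 269.
Maximum is 269, attained at A_3.
r = √269 ≈ 16.401.

16.401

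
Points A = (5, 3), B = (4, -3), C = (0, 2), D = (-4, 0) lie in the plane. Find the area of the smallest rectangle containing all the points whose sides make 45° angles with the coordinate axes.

In coordinates u = x + y, v = x − y the rectangle is axis-aligned; the map (x,y)→(u,v) scales areas by 2.
u-values: 8, 1, 2, -4; range = 8 − (-4) = 12.
v-values: 2, 7, -2, -4; range = 7 − (-4) = 11.
Area = (12 × 11) / 2 = 66.

66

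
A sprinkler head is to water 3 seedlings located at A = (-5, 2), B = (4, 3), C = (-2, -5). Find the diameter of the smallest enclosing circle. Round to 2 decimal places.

10.45

Side lengths²: AB² = 82, AC² = 58, BC² = 100.
Since BC² = 100 < 82 + 58 = 140, the triangle is acute, so the smallest enclosing circle is the circumcircle.
Circumcentre = (-7/33, -1/11), r² = 29725/1089.
Diameter = 2r = 2√(29725/1089) ≈ 10.45.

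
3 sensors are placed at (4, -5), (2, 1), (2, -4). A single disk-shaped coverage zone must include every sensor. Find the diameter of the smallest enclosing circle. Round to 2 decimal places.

6.32

Call the three points A, B, C in the order given.
Side lengths²: AB² = 40, AC² = 5, BC² = 25.
Since AB² = 40 ≥ 25 + 5 = 30, the angle opposite AB is not acute, so the smallest enclosing circle has AB as diameter.
Centre = midpoint of AB = (3, -2), r² = 40/4 = 10.
Diameter = 2r = 2√10 ≈ 6.32.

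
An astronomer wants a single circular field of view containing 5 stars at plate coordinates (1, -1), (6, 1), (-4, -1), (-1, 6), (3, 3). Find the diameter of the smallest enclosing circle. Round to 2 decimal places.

10.44

By Welzl's lemma the MEC is supported by two points (diametrically opposite) or three points (on a circumcircle).
The minimum enclosing circle is determined by three boundary points: (6, 1), (-4, -1), (-1, 6).
Their circumcentre is (0.78125, 1.09375) with r² = 27.244140625.
The farthest remaining point (3, 3) is at distance² 8.556640625 ≤ 27.244140625.
Diameter = 2r = 2√(27.244140625) ≈ 10.44.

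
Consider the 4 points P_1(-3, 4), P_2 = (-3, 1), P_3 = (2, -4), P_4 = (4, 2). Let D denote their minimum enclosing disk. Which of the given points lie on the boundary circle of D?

By Welzl's lemma the MEC is supported by two points (diametrically opposite) or three points (on a circumcircle).
The minimum enclosing circle is determined by three boundary points: P_1, P_3, P_4.
Their circumcentre is (-15/46, 5/46) with r² = 23585/1058.
The farthest remaining point P_2 is at distance² 8405/1058 ≤ 23585/1058.
The points at distance exactly r from the centre are P_1, P_3, P_4 — 3 points.

P_1, P_3, P_4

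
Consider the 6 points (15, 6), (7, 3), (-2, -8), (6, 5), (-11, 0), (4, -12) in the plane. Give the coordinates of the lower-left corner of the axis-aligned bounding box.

x-range [-11, 15], y-range [-12, 6].
The lower-left corner is (-11, -12).

(-11, -12)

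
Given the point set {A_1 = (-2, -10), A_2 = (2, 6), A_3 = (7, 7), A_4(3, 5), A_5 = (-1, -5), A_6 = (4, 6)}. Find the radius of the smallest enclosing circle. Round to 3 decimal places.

9.618

A smallest enclosing disk is always determined by at most three of the input points on its boundary.
The farthest pair is A_1–A_3 with squared distance 370. The circle on this segment as diameter has centre (2.5, -1.5) and r² = 370/4 = 92.5.
Check A_2: distance² to centre = 56.5 ≤ 92.5, so it lies inside.
All remaining points lie in this disk, and no smaller disk contains both endpoints, so this is the minimum enclosing circle.
r = √(92.5) ≈ 9.618.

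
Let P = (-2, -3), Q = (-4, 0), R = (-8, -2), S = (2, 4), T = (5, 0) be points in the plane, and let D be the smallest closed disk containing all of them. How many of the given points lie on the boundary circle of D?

2

A smallest enclosing disk is always determined by at most three of the input points on its boundary.
The farthest pair is R–T with squared distance 173. The circle on this segment as diameter has centre (-1.5, -1) and r² = 173/4 = 43.25.
Check P: distance² to centre = 4.25 ≤ 43.25, so it lies inside.
All remaining points lie in this disk, and no smaller disk contains both endpoints, so this is the minimum enclosing circle.
The points at distance exactly r from the centre are R, T — 2 points.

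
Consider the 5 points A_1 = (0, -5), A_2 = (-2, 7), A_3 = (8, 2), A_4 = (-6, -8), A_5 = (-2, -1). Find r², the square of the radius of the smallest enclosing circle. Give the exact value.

44585/578

The minimum enclosing circle of a finite set is fixed by two of the points (as a diameter) or three (as a circumcircle).
The minimum enclosing circle is determined by three boundary points: A_2, A_3, A_4.
Their circumcentre is (-1/34, -53/34) with r² = 44585/578.
The farthest remaining point A_1 is at distance² 6845/578 ≤ 44585/578.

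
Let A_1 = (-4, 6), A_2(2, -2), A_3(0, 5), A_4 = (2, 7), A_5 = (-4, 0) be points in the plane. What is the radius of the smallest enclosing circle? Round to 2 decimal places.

The minimum enclosing circle is determined by three boundary points: A_1, A_2, A_4.
Their circumcentre is (-1/3, 2.5) with r² = 925/36.
The farthest remaining point A_5 is at distance² 709/36 ≤ 925/36.
r = √(925/36) ≈ 5.07.

5.07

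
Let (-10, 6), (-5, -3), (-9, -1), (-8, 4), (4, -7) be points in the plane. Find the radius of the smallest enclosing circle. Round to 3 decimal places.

The farthest pair is (-10, 6)–(4, -7) with squared distance 365. The circle on this segment as diameter has centre (-3, -0.5) and r² = 365/4 = 91.25.
Check (-5, -3): distance² to centre = 10.25 ≤ 91.25, so it lies inside.
All remaining points lie in this disk, and no smaller disk contains both endpoints, so this is the minimum enclosing circle.
r = √(91.25) ≈ 9.552.

9.552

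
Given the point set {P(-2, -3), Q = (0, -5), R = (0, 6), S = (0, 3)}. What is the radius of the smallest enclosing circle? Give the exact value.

5.5

By Welzl's lemma the MEC is supported by two points (diametrically opposite) or three points (on a circumcircle).
The farthest pair is Q–R with squared distance 121. The circle on this segment as diameter has centre (0, 0.5) and r² = 121/4 = 30.25.
Check P: distance² to centre = 16.25 ≤ 30.25, so it lies inside.
All remaining points lie in this disk, and no smaller disk contains both endpoints, so this is the minimum enclosing circle.
r = √(30.25) = 5.5.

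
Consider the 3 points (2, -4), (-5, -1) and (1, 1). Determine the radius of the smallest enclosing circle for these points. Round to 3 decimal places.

Call the three points A, B, C in the order given.
Side lengths²: AB² = 58, AC² = 26, BC² = 40.
Since AB² = 58 < 40 + 26 = 66, the triangle is acute, so the smallest enclosing circle is the circumcircle.
Circumcentre = (-1.3125, -2.0625), r² = 14.7265625.
r = √(14.7265625) ≈ 3.838.

3.838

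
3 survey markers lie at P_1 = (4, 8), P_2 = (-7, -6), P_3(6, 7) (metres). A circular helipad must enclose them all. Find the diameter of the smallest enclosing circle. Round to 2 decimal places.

18.38

Side lengths²: P_1P_2² = 317, P_1P_3² = 5, P_2P_3² = 338.
Since P_2P_3² = 338 ≥ 317 + 5 = 322, the angle opposite P_2P_3 is not acute, so the smallest enclosing circle has P_2P_3 as diameter.
Centre = midpoint of P_2P_3 = (-0.5, 0.5), r² = 338/4 = 84.5.
Diameter = 2r = 2√(84.5) ≈ 18.38.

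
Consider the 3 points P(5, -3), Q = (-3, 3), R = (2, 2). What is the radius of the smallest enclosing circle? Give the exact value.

5

Side lengths²: PQ² = 100, PR² = 34, QR² = 26.
Since PQ² = 100 ≥ 34 + 26 = 60, the angle opposite PQ is not acute, so the smallest enclosing circle has PQ as diameter.
Centre = midpoint of PQ = (1, 0), r² = 100/4 = 25.
r = √25 = 5.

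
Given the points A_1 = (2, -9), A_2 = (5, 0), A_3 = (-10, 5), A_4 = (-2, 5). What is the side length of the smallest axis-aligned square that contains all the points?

15

The bounding box has width 15 and height 14.
An axis-aligned square enclosing the set must have side ≥ max(width, height).
So the minimum side is max(15, 14) = 15.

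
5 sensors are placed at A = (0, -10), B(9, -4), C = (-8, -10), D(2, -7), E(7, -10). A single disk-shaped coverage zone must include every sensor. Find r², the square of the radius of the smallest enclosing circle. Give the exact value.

By Welzl's lemma the MEC is supported by two points (diametrically opposite) or three points (on a circumcircle).
The farthest pair is B–C with squared distance 325. The circle on this segment as diameter has centre (0.5, -7) and r² = 325/4 = 81.25.
Check A: distance² to centre = 9.25 ≤ 81.25, so it lies inside.
All remaining points lie in this disk, and no smaller disk contains both endpoints, so this is the minimum enclosing circle.

81.25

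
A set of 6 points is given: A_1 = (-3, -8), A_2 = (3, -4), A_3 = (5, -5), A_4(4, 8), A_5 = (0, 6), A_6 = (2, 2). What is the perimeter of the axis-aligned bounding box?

Width = max x − min x = 5 − (-3) = 8.
Height = max y − min y = 8 − (-8) = 16.
Perimeter = 2(8 + 16) = 48.

48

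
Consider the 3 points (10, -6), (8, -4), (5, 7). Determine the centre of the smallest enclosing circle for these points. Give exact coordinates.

Call the three points A, B, C in the order given.
Side lengths²: AB² = 8, AC² = 194, BC² = 130.
Since AC² = 194 ≥ 130 + 8 = 138, the angle opposite AC is not acute, so the smallest enclosing circle has AC as diameter.
Centre = midpoint of AC = (7.5, 0.5), r² = 194/4 = 48.5.
Centre = (7.5, 0.5).

(7.5, 0.5)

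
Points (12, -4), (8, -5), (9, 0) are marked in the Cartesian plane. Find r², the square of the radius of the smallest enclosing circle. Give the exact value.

Call the three points A, B, C in the order given.
Side lengths²: AB² = 17, AC² = 25, BC² = 26.
Since BC² = 26 < 25 + 17 = 42, the triangle is acute, so the smallest enclosing circle is the circumcircle.
Circumcentre = (363/38, -103/38), r² = 5525/722.

5525/722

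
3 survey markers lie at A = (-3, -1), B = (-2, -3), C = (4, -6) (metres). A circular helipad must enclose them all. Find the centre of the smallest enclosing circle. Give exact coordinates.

Side lengths²: AB² = 5, AC² = 74, BC² = 45.
Since AC² = 74 ≥ 45 + 5 = 50, the angle opposite AC is not acute, so the smallest enclosing circle has AC as diameter.
Centre = midpoint of AC = (0.5, -3.5), r² = 74/4 = 18.5.
Centre = (0.5, -3.5).

(0.5, -3.5)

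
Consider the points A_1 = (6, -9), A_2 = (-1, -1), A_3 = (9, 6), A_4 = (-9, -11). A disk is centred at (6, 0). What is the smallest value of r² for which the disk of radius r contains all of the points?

346

The required radius is the distance from (6, 0) to the farthest point.
Squared distances: 81, 50, 45, 346.
Maximum is 346, attained at A_4.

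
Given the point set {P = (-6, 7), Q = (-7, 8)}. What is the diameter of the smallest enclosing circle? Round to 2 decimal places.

1.41

The smallest circle enclosing two points has them as diameter endpoints.
Centre = midpoint = (-6.5, 7.5); r² = |PQ|²/4 = 2/4 = 0.5.
Diameter = 2r = 2√(0.5) ≈ 1.41.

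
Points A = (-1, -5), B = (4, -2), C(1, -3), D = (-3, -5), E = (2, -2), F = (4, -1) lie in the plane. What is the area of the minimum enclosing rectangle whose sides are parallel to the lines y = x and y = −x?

In coordinates u = x + y, v = x − y the rectangle is axis-aligned; the map (x,y)→(u,v) scales areas by 2.
u-values: -6, 2, -2, -8, 0, 3; range = 3 − (-8) = 11.
v-values: 4, 6, 4, 2, 4, 5; range = 6 − 2 = 4.
Area = (11 × 4) / 2 = 22.

22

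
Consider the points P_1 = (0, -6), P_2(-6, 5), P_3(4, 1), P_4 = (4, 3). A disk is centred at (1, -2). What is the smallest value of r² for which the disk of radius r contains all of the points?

The required radius is the distance from (1, -2) to the farthest point.
Squared distances: 17, 98, 18, 34.
Maximum is 98, attained at P_2.

98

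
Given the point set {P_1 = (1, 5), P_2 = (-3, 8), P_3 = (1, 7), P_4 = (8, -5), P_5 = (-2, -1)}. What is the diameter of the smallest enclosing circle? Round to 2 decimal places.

By Welzl's lemma the MEC is supported by two points (diametrically opposite) or three points (on a circumcircle).
The farthest pair is P_2–P_4 with squared distance 290. The circle on this segment as diameter has centre (2.5, 1.5) and r² = 290/4 = 72.5.
Check P_1: distance² to centre = 14.5 ≤ 72.5, so it lies inside.
All remaining points lie in this disk, and no smaller disk contains both endpoints, so this is the minimum enclosing circle.
Diameter = 2r = 2√(72.5) ≈ 17.03.

17.03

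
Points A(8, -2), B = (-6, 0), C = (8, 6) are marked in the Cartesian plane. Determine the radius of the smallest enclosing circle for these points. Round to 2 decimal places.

Side lengths²: AB² = 200, AC² = 64, BC² = 232.
Since BC² = 232 < 200 + 64 = 264, the triangle is acute, so the smallest enclosing circle is the circumcircle.
Circumcentre = (10/7, 2), r² = 2900/49.
r = √(2900/49) ≈ 7.69.

7.69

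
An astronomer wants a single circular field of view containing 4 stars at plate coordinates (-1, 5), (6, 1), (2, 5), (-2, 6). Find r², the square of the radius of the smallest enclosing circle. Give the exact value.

The farthest pair is (6, 1)–(-2, 6) with squared distance 89. The circle on this segment as diameter has centre (2, 3.5) and r² = 89/4 = 22.25.
Check (-1, 5): distance² to centre = 11.25 ≤ 22.25, so it lies inside.
All remaining points lie in this disk, and no smaller disk contains both endpoints, so this is the minimum enclosing circle.

22.25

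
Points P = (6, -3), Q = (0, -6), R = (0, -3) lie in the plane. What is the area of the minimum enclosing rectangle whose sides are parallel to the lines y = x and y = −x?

In coordinates u = x + y, v = x − y the rectangle is axis-aligned; the map (x,y)→(u,v) scales areas by 2.
u-values: 3, -6, -3; range = 3 − (-6) = 9.
v-values: 9, 6, 3; range = 9 − 3 = 6.
Area = (9 × 6) / 2 = 27.

27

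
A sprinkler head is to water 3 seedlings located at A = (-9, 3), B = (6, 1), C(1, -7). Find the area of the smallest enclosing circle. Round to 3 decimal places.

189.434

Side lengths²: AB² = 229, AC² = 200, BC² = 89.
Since AB² = 229 < 200 + 89 = 289, the triangle is acute, so the smallest enclosing circle is the circumcircle.
Circumcentre = (-45/26, 7/26), r² = 20381/338.
Area = π·r² = π·20381/338 ≈ 189.434.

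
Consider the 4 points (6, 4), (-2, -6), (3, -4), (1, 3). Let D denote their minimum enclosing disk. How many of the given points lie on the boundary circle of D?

2

A smallest enclosing disk is always determined by at most three of the input points on its boundary.
The farthest pair is (6, 4)–(-2, -6) with squared distance 164. The circle on this segment as diameter has centre (2, -1) and r² = 164/4 = 41.
Check (3, -4): distance² to centre = 10 ≤ 41, so it lies inside.
All remaining points lie in this disk, and no smaller disk contains both endpoints, so this is the minimum enclosing circle.
The points at distance exactly r from the centre are (6, 4), (-2, -6) — 2 points.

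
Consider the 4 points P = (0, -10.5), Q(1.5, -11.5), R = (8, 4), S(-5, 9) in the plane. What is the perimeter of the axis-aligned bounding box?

67

Width = max x − min x = 8 − (-5) = 13.
Height = max y − min y = 9 − (-11.5) = 20.5.
Perimeter = 2(13 + 20.5) = 67.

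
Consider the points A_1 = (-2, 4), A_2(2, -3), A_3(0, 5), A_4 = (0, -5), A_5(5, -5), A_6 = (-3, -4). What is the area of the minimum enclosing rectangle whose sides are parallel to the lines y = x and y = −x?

96

In coordinates u = x + y, v = x − y the rectangle is axis-aligned; the map (x,y)→(u,v) scales areas by 2.
u-values: 2, -1, 5, -5, 0, -7; range = 5 − (-7) = 12.
v-values: -6, 5, -5, 5, 10, 1; range = 10 − (-6) = 16.
Area = (12 × 16) / 2 = 96.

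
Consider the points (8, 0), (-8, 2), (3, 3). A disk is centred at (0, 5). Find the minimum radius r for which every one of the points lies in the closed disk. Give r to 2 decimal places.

9.43

The required radius is the distance from (0, 5) to the farthest point.
Squared distances: 89, 73, 13.
Maximum is 89, attained at (8, 0).
r = √89 ≈ 9.43.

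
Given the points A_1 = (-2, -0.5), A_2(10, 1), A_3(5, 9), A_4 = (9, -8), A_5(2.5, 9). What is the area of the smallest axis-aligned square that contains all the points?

289

The bounding box has width 12 and height 17.
An axis-aligned square enclosing the set must have side ≥ max(width, height).
So the minimum side is max(12, 17) = 17.
Area = 17² = 289.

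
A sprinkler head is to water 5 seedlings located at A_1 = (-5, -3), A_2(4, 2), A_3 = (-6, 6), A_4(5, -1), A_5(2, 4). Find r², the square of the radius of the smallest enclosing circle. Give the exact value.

A smallest enclosing disk is always determined by at most three of the input points on its boundary.
The minimum enclosing circle is determined by three boundary points: A_1, A_3, A_4.
Their circumcentre is (-37/46, 93/46) with r² = 45305/1058.
The farthest remaining point A_2 is at distance² 24421/1058 ≤ 45305/1058.

45305/1058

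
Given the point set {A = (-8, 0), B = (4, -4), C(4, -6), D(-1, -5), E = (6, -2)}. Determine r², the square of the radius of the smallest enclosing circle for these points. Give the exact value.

By Welzl's lemma the MEC is supported by two points (diametrically opposite) or three points (on a circumcircle).
The farthest pair is A–E with squared distance 200. The circle on this segment as diameter has centre (-1, -1) and r² = 200/4 = 50.
Check B: distance² to centre = 34 ≤ 50, so it lies inside.
All remaining points lie in this disk, and no smaller disk contains both endpoints, so this is the minimum enclosing circle.

50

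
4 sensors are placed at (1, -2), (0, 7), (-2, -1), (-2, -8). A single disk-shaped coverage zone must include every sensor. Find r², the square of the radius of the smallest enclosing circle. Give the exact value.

57.25

A smallest enclosing disk is always determined by at most three of the input points on its boundary.
The farthest pair is (0, 7)–(-2, -8) with squared distance 229. The circle on this segment as diameter has centre (-1, -0.5) and r² = 229/4 = 57.25.
Check (1, -2): distance² to centre = 6.25 ≤ 57.25, so it lies inside.
All remaining points lie in this disk, and no smaller disk contains both endpoints, so this is the minimum enclosing circle.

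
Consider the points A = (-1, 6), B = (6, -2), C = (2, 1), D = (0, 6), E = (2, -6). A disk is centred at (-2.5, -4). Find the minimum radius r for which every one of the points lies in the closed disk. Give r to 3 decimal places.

The required radius is the distance from (-2.5, -4) to the farthest point.
Squared distances: 102.25, 76.25, 45.25, 106.25, 24.25.
Maximum is 106.25, attained at D.
r = √(106.25) ≈ 10.308.

10.308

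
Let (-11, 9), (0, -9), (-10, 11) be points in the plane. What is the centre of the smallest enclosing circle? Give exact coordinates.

Call the three points A, B, C in the order given.
Side lengths²: AB² = 445, AC² = 5, BC² = 500.
Since BC² = 500 ≥ 445 + 5 = 450, the angle opposite BC is not acute, so the smallest enclosing circle has BC as diameter.
Centre = midpoint of BC = (-5, 1), r² = 500/4 = 125.
Centre = (-5, 1).

(-5, 1)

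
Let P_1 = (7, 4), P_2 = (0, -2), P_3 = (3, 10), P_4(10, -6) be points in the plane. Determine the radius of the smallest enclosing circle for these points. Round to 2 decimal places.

The farthest pair is P_3–P_4 with squared distance 305. The circle on this segment as diameter has centre (6.5, 2) and r² = 305/4 = 76.25.
Check P_1: distance² to centre = 4.25 ≤ 76.25, so it lies inside.
All remaining points lie in this disk, and no smaller disk contains both endpoints, so this is the minimum enclosing circle.
r = √(76.25) ≈ 8.73.

8.73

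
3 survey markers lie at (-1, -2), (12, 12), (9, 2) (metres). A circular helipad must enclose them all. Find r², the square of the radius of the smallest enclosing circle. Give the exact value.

91.25

Call the three points A, B, C in the order given.
Side lengths²: AB² = 365, AC² = 116, BC² = 109.
Since AB² = 365 ≥ 116 + 109 = 225, the angle opposite AB is not acute, so the smallest enclosing circle has AB as diameter.
Centre = midpoint of AB = (5.5, 5), r² = 365/4 = 91.25.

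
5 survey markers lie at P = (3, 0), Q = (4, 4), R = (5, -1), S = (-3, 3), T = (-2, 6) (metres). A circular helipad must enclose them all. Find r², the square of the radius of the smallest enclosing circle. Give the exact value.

A smallest enclosing disk is always determined by at most three of the input points on its boundary.
The farthest pair is R–T with squared distance 98. The circle on this segment as diameter has centre (1.5, 2.5) and r² = 98/4 = 24.5.
Check P: distance² to centre = 8.5 ≤ 24.5, so it lies inside.
All remaining points lie in this disk, and no smaller disk contains both endpoints, so this is the minimum enclosing circle.

24.5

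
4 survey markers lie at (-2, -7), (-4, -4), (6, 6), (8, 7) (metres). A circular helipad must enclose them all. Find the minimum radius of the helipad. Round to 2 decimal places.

8.60

By Welzl's lemma the MEC is supported by two points (diametrically opposite) or three points (on a circumcircle).
The farthest pair is (-2, -7)–(8, 7) with squared distance 296. The circle on this segment as diameter has centre (3, 0) and r² = 296/4 = 74.
Check (-4, -4): distance² to centre = 65 ≤ 74, so it lies inside.
All remaining points lie in this disk, and no smaller disk contains both endpoints, so this is the minimum enclosing circle.
r = √74 ≈ 8.60.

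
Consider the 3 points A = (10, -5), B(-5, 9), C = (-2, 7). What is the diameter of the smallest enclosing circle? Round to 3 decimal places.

Side lengths²: AB² = 421, AC² = 288, BC² = 13.
Since AB² = 421 ≥ 288 + 13 = 301, the angle opposite AB is not acute, so the smallest enclosing circle has AB as diameter.
Centre = midpoint of AB = (2.5, 2), r² = 421/4 = 105.25.
Diameter = 2r = 2√(105.25) ≈ 20.518.

20.518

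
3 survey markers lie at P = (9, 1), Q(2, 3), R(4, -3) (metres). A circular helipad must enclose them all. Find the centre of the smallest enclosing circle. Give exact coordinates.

Side lengths²: PQ² = 53, PR² = 41, QR² = 40.
Since PQ² = 53 < 41 + 40 = 81, the triangle is acute, so the smallest enclosing circle is the circumcircle.
Circumcentre = (195/38, 27/38), r² = 10865/722.
Centre = (195/38, 27/38).

(195/38, 27/38)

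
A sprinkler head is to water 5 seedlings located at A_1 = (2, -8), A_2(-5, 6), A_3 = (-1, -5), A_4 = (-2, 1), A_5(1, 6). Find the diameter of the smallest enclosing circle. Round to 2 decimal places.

By Welzl's lemma the MEC is supported by two points (diametrically opposite) or three points (on a circumcircle).
The farthest pair is A_1–A_2 with squared distance 245. The circle on this segment as diameter has centre (-1.5, -1) and r² = 245/4 = 61.25.
Check A_3: distance² to centre = 16.25 ≤ 61.25, so it lies inside.
All remaining points lie in this disk, and no smaller disk contains both endpoints, so this is the minimum enclosing circle.
Diameter = 2r = 2√(61.25) ≈ 15.65.

15.65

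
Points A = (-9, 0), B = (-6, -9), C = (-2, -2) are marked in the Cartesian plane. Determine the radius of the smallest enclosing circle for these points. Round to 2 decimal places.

Side lengths²: AB² = 90, AC² = 53, BC² = 65.
Since AB² = 90 < 65 + 53 = 118, the triangle is acute, so the smallest enclosing circle is the circumcircle.
Circumcentre = (-243/38, -157/38), r² = 17225/722.
r = √(17225/722) ≈ 4.88.

4.88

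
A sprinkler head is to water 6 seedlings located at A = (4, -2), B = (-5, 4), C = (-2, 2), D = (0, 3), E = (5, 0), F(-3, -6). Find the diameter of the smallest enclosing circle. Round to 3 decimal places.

11.939

The minimum enclosing circle is determined by three boundary points: B, E, F.
Their circumcentre is (-22/23, -9/23) with r² = 18850/529.
The farthest remaining point A is at distance² 14365/529 ≤ 18850/529.
Diameter = 2r = 2√(18850/529) ≈ 11.939.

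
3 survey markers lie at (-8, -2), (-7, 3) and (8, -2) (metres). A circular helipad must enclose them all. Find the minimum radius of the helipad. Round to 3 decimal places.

Call the three points A, B, C in the order given.
Side lengths²: AB² = 26, AC² = 256, BC² = 250.
Since AC² = 256 < 250 + 26 = 276, the triangle is acute, so the smallest enclosing circle is the circumcircle.
Circumcentre = (0, -1), r² = 65.
r = √65 ≈ 8.062.

8.062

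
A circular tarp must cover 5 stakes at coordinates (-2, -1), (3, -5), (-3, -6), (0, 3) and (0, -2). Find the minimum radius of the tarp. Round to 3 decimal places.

The minimum enclosing circle is determined by three boundary points: (3, -5), (-3, -6), (0, 3).
Their circumcentre is (-21/34, -61/34) with r² = 13505/578.
The farthest remaining point (-2, -1) is at distance² 1469/578 ≤ 13505/578.
r = √(13505/578) ≈ 4.834.

4.834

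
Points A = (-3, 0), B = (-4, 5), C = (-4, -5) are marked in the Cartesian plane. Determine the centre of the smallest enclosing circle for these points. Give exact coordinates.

Side lengths²: AB² = 26, AC² = 26, BC² = 100.
Since BC² = 100 ≥ 26 + 26 = 52, the angle opposite BC is not acute, so the smallest enclosing circle has BC as diameter.
Centre = midpoint of BC = (-4, 0), r² = 100/4 = 25.
Centre = (-4, 0).

(-4, 0)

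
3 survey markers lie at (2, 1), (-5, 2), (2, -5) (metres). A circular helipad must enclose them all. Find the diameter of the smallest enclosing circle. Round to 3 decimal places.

Call the three points A, B, C in the order given.
Side lengths²: AB² = 50, AC² = 36, BC² = 98.
Since BC² = 98 ≥ 50 + 36 = 86, the angle opposite BC is not acute, so the smallest enclosing circle has BC as diameter.
Centre = midpoint of BC = (-1.5, -1.5), r² = 98/4 = 24.5.
Diameter = 2r = 2√(24.5) ≈ 9.899.

9.899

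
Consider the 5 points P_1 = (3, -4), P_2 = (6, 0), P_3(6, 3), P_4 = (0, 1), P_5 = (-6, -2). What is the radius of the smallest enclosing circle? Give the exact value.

The farthest pair is P_3–P_5 with squared distance 169. The circle on this segment as diameter has centre (0, 0.5) and r² = 169/4 = 42.25.
Check P_1: distance² to centre = 29.25 ≤ 42.25, so it lies inside.
All remaining points lie in this disk, and no smaller disk contains both endpoints, so this is the minimum enclosing circle.
r = √(42.25) = 6.5.

6.5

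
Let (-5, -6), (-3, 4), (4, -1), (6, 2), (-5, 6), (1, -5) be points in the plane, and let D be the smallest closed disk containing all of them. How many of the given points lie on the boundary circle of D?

3

A smallest enclosing disk is always determined by at most three of the input points on its boundary.
The minimum enclosing circle is determined by three boundary points: (-5, -6), (6, 2), (-5, 6).
Their circumcentre is (-21/22, 0) with r² = 25345/484.
The farthest remaining point (1, -5) is at distance² 13949/484 ≤ 25345/484.
The points at distance exactly r from the centre are (-5, -6), (6, 2), (-5, 6) — 3 points.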